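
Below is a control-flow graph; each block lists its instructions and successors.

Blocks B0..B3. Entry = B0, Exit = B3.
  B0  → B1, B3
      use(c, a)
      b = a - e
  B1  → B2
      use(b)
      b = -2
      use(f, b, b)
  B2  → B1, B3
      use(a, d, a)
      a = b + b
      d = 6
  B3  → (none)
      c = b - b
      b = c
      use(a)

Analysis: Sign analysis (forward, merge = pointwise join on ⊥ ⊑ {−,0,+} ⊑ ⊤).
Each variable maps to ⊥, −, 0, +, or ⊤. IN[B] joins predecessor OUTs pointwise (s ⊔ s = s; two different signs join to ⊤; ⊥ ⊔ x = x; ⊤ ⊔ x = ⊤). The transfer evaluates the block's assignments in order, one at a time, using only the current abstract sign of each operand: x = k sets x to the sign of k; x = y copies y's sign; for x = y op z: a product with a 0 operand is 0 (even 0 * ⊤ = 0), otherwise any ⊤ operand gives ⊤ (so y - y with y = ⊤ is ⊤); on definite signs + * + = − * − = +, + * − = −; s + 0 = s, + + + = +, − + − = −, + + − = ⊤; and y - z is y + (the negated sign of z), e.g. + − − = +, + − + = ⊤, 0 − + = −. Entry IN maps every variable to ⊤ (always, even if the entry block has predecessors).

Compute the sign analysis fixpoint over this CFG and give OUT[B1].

Per-block solution:
  B0:  IN=(all ⊤)  OUT=(all ⊤)
  B1:  IN=(all ⊤)  OUT={b:-; rest ⊤}
  B2:  IN={b:-; rest ⊤}  OUT={a:-, b:-, d:+; rest ⊤}
  B3:  IN=(all ⊤)  OUT=(all ⊤)

Merge at B1: IN[B1] = OUT[B0] ⊔ OUT[B2] = {a: ⊤, b: ⊤, c: ⊤, d: ⊤, e: ⊤, f: ⊤}
Applying B1's transfer function to that IN value gives OUT[B1] (row B1 above).

Answer: {a: ⊤, b: -, c: ⊤, d: ⊤, e: ⊤, f: ⊤}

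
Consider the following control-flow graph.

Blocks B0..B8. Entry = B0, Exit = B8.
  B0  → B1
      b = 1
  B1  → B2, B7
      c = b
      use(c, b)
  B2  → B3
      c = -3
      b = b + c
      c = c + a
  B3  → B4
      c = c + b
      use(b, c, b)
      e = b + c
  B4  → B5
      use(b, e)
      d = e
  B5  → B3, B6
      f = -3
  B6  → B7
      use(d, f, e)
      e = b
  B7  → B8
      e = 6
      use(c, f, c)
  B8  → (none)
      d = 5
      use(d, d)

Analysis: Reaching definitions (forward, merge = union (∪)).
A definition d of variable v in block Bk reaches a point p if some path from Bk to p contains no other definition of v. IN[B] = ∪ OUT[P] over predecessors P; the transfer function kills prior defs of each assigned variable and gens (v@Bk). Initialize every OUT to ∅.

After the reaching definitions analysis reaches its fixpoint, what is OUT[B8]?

Per-block solution:
  B0: | IN={} | OUT={b@B0}
  B1: | IN={b@B0} | OUT={b@B0, c@B1}
  B2: | IN={b@B0, c@B1} | OUT={b@B2, c@B2}
  B3: | IN={b@B2, c@B2, c@B3, d@B4, e@B3, f@B5} | OUT={b@B2, c@B3, d@B4, e@B3, f@B5}
  B4: | IN={b@B2, c@B3, d@B4, e@B3, f@B5} | OUT={b@B2, c@B3, d@B4, e@B3, f@B5}
  B5: | IN={b@B2, c@B3, d@B4, e@B3, f@B5} | OUT={b@B2, c@B3, d@B4, e@B3, f@B5}
  B6: | IN={b@B2, c@B3, d@B4, e@B3, f@B5} | OUT={b@B2, c@B3, d@B4, e@B6, f@B5}
  B7: | IN={b@B0, b@B2, c@B1, c@B3, d@B4, e@B6, f@B5} | OUT={b@B0, b@B2, c@B1, c@B3, d@B4, e@B7, f@B5}
  B8: | IN={b@B0, b@B2, c@B1, c@B3, d@B4, e@B7, f@B5} | OUT={b@B0, b@B2, c@B1, c@B3, d@B8, e@B7, f@B5}

Merge at B8: IN[B8] = OUT[B7] = {b@B0, b@B2, c@B1, c@B3, d@B4, e@B7, f@B5}
Applying B8's transfer function to that IN value gives OUT[B8] (row B8 above).

Answer: {b@B0, b@B2, c@B1, c@B3, d@B8, e@B7, f@B5}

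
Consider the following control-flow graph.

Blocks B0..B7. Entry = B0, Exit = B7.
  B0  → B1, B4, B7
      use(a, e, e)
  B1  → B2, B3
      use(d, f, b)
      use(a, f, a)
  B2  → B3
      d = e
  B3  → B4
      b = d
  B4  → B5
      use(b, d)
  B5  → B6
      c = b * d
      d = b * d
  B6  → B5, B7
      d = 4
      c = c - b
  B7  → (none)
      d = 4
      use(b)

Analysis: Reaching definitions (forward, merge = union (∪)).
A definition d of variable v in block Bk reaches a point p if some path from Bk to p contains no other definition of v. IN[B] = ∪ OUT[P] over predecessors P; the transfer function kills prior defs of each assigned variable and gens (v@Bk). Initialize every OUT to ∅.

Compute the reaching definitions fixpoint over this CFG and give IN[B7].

Answer: {b@B3, c@B6, d@B6}

Working:
Per-block solution:
  B0: | IN={} | OUT={}
  B1: | IN={} | OUT={}
  B2: | IN={} | OUT={d@B2}
  B3: | IN={d@B2} | OUT={b@B3, d@B2}
  B4: | IN={b@B3, d@B2} | OUT={b@B3, d@B2}
  B5: | IN={b@B3, c@B6, d@B2, d@B6} | OUT={b@B3, c@B5, d@B5}
  B6: | IN={b@B3, c@B5, d@B5} | OUT={b@B3, c@B6, d@B6}
  B7: | IN={b@B3, c@B6, d@B6} | OUT={b@B3, c@B6, d@B7}

Merge at B7: IN[B7] = OUT[B0] ⊔ OUT[B6] = {b@B3, c@B6, d@B6}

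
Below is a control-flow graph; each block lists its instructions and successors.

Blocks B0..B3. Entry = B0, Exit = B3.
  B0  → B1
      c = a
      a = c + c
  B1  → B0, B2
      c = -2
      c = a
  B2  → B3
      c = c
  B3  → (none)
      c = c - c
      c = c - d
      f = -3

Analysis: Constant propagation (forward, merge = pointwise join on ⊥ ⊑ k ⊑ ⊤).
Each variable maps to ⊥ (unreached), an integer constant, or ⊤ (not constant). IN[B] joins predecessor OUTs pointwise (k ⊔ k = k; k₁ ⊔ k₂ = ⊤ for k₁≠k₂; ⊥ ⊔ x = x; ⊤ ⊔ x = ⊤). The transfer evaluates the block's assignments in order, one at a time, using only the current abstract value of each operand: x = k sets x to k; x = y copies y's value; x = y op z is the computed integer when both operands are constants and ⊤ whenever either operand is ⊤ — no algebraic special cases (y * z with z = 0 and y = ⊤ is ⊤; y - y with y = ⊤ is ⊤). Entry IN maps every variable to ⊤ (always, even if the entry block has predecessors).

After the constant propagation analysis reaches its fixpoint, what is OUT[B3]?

Fixpoint table:
  B0:   IN=(all ⊤)   OUT=(all ⊤)
  B1:   IN=(all ⊤)   OUT=(all ⊤)
  B2:   IN=(all ⊤)   OUT=(all ⊤)
  B3:   IN=(all ⊤)   OUT={f:-3; rest ⊤}

Merge at B3: IN[B3] = OUT[B2] = {a: ⊤, b: ⊤, c: ⊤, d: ⊤, e: ⊤, f: ⊤}
Applying B3's transfer function to that IN value gives OUT[B3] (row B3 above).

Answer: {a: ⊤, b: ⊤, c: ⊤, d: ⊤, e: ⊤, f: -3}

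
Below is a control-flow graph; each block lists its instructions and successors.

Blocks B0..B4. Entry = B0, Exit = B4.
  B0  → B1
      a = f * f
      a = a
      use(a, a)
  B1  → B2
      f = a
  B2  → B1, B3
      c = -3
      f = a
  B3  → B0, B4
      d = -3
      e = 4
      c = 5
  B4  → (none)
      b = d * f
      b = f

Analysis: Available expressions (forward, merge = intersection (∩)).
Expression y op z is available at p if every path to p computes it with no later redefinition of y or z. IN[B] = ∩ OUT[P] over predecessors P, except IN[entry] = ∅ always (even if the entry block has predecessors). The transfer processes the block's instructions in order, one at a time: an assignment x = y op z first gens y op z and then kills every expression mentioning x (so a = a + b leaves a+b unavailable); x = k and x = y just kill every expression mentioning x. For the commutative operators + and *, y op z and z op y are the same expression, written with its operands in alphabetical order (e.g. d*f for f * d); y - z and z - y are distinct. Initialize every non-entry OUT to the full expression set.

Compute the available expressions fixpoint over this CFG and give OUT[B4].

Answer: {d*f}

Derivation:
Fixpoint table:
  B0:  IN={}  OUT={f*f}
  B1:  IN={}  OUT={}
  B2:  IN={}  OUT={}
  B3:  IN={}  OUT={}
  B4:  IN={}  OUT={d*f}

Merge at B4: IN[B4] = OUT[B3] = {}
Applying B4's transfer function to that IN value gives OUT[B4] (row B4 above).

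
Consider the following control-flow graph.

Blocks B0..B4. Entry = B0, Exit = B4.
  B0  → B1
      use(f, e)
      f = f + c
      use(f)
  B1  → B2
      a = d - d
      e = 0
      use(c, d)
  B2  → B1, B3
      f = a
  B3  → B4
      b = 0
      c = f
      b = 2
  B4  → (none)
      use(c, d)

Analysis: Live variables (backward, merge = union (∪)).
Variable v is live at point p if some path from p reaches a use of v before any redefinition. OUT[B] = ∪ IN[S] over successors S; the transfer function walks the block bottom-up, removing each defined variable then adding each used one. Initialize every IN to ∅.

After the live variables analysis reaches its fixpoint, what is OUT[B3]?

Answer: {c, d}

Trace:
Fixpoint table:
  B0:   IN={c, d, e, f}   OUT={c, d}
  B1:   IN={c, d}   OUT={a, c, d}
  B2:   IN={a, c, d}   OUT={c, d, f}
  B3:   IN={d, f}   OUT={c, d}
  B4:   IN={c, d}   OUT={}

Merge at B3: OUT[B3] = IN[B4] = {c, d}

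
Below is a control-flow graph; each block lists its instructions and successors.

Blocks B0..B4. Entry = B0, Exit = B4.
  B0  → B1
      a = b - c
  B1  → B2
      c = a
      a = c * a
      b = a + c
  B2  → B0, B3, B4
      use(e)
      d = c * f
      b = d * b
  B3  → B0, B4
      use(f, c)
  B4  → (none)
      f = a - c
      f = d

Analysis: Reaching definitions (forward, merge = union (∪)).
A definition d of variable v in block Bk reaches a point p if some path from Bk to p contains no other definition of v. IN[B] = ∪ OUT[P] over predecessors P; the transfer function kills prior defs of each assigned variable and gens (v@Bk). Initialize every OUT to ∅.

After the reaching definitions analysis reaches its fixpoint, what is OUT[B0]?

Per-block solution:
  B0: | IN={a@B1, b@B2, c@B1, d@B2} | OUT={a@B0, b@B2, c@B1, d@B2}
  B1: | IN={a@B0, b@B2, c@B1, d@B2} | OUT={a@B1, b@B1, c@B1, d@B2}
  B2: | IN={a@B1, b@B1, c@B1, d@B2} | OUT={a@B1, b@B2, c@B1, d@B2}
  B3: | IN={a@B1, b@B2, c@B1, d@B2} | OUT={a@B1, b@B2, c@B1, d@B2}
  B4: | IN={a@B1, b@B2, c@B1, d@B2} | OUT={a@B1, b@B2, c@B1, d@B2, f@B4}

Merge at B0 (entry node, so the boundary value {} is joined with the incoming edge(s)): IN[B0] = {} ⊔ OUT[B2] ⊔ OUT[B3] = {a@B1, b@B2, c@B1, d@B2}
Applying B0's transfer function to that IN value gives OUT[B0] (row B0 above).

Answer: {a@B0, b@B2, c@B1, d@B2}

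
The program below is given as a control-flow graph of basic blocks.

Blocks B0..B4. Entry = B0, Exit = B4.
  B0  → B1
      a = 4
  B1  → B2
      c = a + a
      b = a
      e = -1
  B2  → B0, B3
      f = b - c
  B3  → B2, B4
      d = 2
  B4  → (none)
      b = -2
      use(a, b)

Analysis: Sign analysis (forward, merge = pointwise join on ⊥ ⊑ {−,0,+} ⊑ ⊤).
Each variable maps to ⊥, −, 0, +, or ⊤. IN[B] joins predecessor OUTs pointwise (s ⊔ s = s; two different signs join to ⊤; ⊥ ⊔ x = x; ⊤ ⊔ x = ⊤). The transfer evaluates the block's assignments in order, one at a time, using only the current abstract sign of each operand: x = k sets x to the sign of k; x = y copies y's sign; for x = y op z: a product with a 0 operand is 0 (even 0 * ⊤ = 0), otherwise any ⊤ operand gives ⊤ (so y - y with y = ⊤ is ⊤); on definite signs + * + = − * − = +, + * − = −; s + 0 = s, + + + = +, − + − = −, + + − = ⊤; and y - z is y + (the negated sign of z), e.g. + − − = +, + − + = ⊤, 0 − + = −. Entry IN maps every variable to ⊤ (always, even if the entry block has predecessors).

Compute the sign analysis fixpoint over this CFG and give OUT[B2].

Answer: {a: +, b: +, c: +, d: ⊤, e: -, f: ⊤}

Working:
Fixpoint table:
  B0: | IN=(all ⊤) | OUT={a:+; rest ⊤}
  B1: | IN={a:+; rest ⊤} | OUT={a:+, b:+, c:+, e:-; rest ⊤}
  B2: | IN={a:+, b:+, c:+, e:-; rest ⊤} | OUT={a:+, b:+, c:+, e:-; rest ⊤}
  B3: | IN={a:+, b:+, c:+, e:-; rest ⊤} | OUT={a:+, b:+, c:+, d:+, e:-; rest ⊤}
  B4: | IN={a:+, b:+, c:+, d:+, e:-; rest ⊤} | OUT={a:+, b:-, c:+, d:+, e:-; rest ⊤}

Merge at B2: IN[B2] = OUT[B1] ⊔ OUT[B3] = {a: +, b: +, c: +, d: ⊤, e: -, f: ⊤}
Applying B2's transfer function to that IN value gives OUT[B2] (row B2 above).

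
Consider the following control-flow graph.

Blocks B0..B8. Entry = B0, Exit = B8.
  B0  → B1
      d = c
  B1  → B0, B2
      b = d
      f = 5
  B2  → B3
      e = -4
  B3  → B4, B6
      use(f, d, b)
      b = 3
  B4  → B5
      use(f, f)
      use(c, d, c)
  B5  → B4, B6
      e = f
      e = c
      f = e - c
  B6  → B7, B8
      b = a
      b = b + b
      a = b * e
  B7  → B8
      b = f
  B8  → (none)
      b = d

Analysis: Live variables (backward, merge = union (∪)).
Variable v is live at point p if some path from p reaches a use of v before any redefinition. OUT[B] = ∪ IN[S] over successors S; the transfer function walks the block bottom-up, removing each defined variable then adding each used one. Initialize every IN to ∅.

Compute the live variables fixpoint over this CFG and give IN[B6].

Answer: {a, d, e, f}

Trace:
Fixpoint table:
  B0:  IN={a, c}  OUT={a, c, d}
  B1:  IN={a, c, d}  OUT={a, b, c, d, f}
  B2:  IN={a, b, c, d, f}  OUT={a, b, c, d, e, f}
  B3:  IN={a, b, c, d, e, f}  OUT={a, c, d, e, f}
  B4:  IN={a, c, d, f}  OUT={a, c, d, f}
  B5:  IN={a, c, d, f}  OUT={a, c, d, e, f}
  B6:  IN={a, d, e, f}  OUT={d, f}
  B7:  IN={d, f}  OUT={d}
  B8:  IN={d}  OUT={}

Merge at B6: OUT[B6] = IN[B7] ⊔ IN[B8] = {d, f}
Applying B6's transfer function to that OUT value gives IN[B6] (row B6 above).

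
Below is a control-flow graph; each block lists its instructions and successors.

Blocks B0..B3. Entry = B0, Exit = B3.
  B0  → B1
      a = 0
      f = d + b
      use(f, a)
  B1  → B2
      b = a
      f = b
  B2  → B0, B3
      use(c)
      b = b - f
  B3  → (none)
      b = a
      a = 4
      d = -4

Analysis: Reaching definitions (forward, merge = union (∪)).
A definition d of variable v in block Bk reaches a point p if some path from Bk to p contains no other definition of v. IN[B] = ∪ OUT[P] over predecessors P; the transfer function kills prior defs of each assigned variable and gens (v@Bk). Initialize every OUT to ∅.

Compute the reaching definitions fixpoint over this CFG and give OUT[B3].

Answer: {a@B3, b@B3, d@B3, f@B1}

Derivation:
Fixpoint table:
  B0:   IN={a@B0, b@B2, f@B1}   OUT={a@B0, b@B2, f@B0}
  B1:   IN={a@B0, b@B2, f@B0}   OUT={a@B0, b@B1, f@B1}
  B2:   IN={a@B0, b@B1, f@B1}   OUT={a@B0, b@B2, f@B1}
  B3:   IN={a@B0, b@B2, f@B1}   OUT={a@B3, b@B3, d@B3, f@B1}

Merge at B3: IN[B3] = OUT[B2] = {a@B0, b@B2, f@B1}
Applying B3's transfer function to that IN value gives OUT[B3] (row B3 above).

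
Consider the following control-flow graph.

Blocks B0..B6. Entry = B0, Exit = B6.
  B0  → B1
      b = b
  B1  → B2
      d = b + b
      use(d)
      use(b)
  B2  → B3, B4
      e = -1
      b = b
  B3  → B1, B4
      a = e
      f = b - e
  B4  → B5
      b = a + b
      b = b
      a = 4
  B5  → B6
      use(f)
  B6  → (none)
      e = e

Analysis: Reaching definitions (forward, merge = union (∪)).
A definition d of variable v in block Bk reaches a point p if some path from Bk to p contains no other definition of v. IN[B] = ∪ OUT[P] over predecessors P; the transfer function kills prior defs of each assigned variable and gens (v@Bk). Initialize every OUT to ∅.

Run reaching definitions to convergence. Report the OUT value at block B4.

Answer: {a@B4, b@B4, d@B1, e@B2, f@B3}

Working:
Fixpoint table:
  B0:   IN={}   OUT={b@B0}
  B1:   IN={a@B3, b@B0, b@B2, d@B1, e@B2, f@B3}   OUT={a@B3, b@B0, b@B2, d@B1, e@B2, f@B3}
  B2:   IN={a@B3, b@B0, b@B2, d@B1, e@B2, f@B3}   OUT={a@B3, b@B2, d@B1, e@B2, f@B3}
  B3:   IN={a@B3, b@B2, d@B1, e@B2, f@B3}   OUT={a@B3, b@B2, d@B1, e@B2, f@B3}
  B4:   IN={a@B3, b@B2, d@B1, e@B2, f@B3}   OUT={a@B4, b@B4, d@B1, e@B2, f@B3}
  B5:   IN={a@B4, b@B4, d@B1, e@B2, f@B3}   OUT={a@B4, b@B4, d@B1, e@B2, f@B3}
  B6:   IN={a@B4, b@B4, d@B1, e@B2, f@B3}   OUT={a@B4, b@B4, d@B1, e@B6, f@B3}

Merge at B4: IN[B4] = OUT[B2] ⊔ OUT[B3] = {a@B3, b@B2, d@B1, e@B2, f@B3}
Applying B4's transfer function to that IN value gives OUT[B4] (row B4 above).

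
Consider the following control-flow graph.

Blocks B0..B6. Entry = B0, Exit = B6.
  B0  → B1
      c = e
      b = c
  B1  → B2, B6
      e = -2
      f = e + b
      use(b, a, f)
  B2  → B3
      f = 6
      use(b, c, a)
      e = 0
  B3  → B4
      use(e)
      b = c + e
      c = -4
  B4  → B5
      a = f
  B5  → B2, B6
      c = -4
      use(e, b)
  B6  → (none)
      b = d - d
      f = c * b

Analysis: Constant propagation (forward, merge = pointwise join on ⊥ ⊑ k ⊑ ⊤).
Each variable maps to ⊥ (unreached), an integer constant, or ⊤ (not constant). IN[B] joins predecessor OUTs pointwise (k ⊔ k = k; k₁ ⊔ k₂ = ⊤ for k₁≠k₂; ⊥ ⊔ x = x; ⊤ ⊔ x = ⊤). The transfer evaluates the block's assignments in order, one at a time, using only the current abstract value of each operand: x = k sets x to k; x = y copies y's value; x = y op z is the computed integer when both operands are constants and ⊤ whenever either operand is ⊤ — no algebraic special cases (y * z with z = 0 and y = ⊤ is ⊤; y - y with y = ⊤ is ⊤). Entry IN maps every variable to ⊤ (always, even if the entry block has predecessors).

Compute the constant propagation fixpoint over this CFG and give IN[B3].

Fixpoint table:
  B0: | IN=(all ⊤) | OUT=(all ⊤)
  B1: | IN=(all ⊤) | OUT={e:-2; rest ⊤}
  B2: | IN=(all ⊤) | OUT={e:0, f:6; rest ⊤}
  B3: | IN={e:0, f:6; rest ⊤} | OUT={c:-4, e:0, f:6; rest ⊤}
  B4: | IN={c:-4, e:0, f:6; rest ⊤} | OUT={a:6, c:-4, e:0, f:6; rest ⊤}
  B5: | IN={a:6, c:-4, e:0, f:6; rest ⊤} | OUT={a:6, c:-4, e:0, f:6; rest ⊤}
  B6: | IN=(all ⊤) | OUT=(all ⊤)

Merge at B3: IN[B3] = OUT[B2] = {a: ⊤, b: ⊤, c: ⊤, d: ⊤, e: 0, f: 6}

Answer: {a: ⊤, b: ⊤, c: ⊤, d: ⊤, e: 0, f: 6}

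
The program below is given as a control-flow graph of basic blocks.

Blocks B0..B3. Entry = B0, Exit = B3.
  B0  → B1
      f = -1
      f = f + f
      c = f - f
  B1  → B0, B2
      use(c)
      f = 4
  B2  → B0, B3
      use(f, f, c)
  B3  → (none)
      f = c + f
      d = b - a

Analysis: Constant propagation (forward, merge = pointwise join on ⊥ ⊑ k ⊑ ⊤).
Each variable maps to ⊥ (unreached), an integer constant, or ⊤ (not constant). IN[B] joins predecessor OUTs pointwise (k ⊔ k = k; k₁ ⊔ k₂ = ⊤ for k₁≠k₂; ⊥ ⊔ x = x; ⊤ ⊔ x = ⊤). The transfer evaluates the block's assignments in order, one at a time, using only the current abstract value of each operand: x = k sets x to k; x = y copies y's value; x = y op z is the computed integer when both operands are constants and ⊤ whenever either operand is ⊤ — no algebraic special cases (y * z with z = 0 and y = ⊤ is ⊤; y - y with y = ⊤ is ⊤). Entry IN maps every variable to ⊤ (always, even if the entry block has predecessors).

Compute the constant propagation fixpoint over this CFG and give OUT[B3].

Converged values:
  B0:   IN=(all ⊤)   OUT={c:0, f:-2; rest ⊤}
  B1:   IN={c:0, f:-2; rest ⊤}   OUT={c:0, f:4; rest ⊤}
  B2:   IN={c:0, f:4; rest ⊤}   OUT={c:0, f:4; rest ⊤}
  B3:   IN={c:0, f:4; rest ⊤}   OUT={c:0, f:4; rest ⊤}

Merge at B3: IN[B3] = OUT[B2] = {a: ⊤, b: ⊤, c: 0, d: ⊤, e: ⊤, f: 4}
Applying B3's transfer function to that IN value gives OUT[B3] (row B3 above).

Answer: {a: ⊤, b: ⊤, c: 0, d: ⊤, e: ⊤, f: 4}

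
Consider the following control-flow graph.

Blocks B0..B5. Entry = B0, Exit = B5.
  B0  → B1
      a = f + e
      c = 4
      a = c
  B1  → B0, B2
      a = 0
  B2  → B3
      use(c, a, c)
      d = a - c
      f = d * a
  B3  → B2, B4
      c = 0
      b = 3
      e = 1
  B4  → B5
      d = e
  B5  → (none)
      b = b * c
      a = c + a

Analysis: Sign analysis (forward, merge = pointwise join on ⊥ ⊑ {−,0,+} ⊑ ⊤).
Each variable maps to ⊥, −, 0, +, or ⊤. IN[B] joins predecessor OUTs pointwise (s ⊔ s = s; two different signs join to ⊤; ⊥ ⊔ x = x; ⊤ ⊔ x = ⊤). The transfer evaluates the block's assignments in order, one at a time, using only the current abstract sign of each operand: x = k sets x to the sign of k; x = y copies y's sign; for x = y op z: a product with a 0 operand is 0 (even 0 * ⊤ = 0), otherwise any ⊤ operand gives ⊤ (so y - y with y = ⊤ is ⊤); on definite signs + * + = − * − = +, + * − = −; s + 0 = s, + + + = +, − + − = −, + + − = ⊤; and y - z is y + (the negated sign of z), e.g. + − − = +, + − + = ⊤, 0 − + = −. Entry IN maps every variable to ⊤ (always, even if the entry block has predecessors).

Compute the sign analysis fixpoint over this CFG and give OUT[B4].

Answer: {a: 0, b: +, c: 0, d: +, e: +, f: 0}

Trace:
Per-block solution:
  B0: | IN=(all ⊤) | OUT={a:+, c:+; rest ⊤}
  B1: | IN={a:+, c:+; rest ⊤} | OUT={a:0, c:+; rest ⊤}
  B2: | IN={a:0; rest ⊤} | OUT={a:0, f:0; rest ⊤}
  B3: | IN={a:0, f:0; rest ⊤} | OUT={a:0, b:+, c:0, e:+, f:0; rest ⊤}
  B4: | IN={a:0, b:+, c:0, e:+, f:0; rest ⊤} | OUT={a:0, b:+, c:0, d:+, e:+, f:0; rest ⊤}
  B5: | IN={a:0, b:+, c:0, d:+, e:+, f:0; rest ⊤} | OUT={a:0, b:0, c:0, d:+, e:+, f:0; rest ⊤}

Merge at B4: IN[B4] = OUT[B3] = {a: 0, b: +, c: 0, d: ⊤, e: +, f: 0}
Applying B4's transfer function to that IN value gives OUT[B4] (row B4 above).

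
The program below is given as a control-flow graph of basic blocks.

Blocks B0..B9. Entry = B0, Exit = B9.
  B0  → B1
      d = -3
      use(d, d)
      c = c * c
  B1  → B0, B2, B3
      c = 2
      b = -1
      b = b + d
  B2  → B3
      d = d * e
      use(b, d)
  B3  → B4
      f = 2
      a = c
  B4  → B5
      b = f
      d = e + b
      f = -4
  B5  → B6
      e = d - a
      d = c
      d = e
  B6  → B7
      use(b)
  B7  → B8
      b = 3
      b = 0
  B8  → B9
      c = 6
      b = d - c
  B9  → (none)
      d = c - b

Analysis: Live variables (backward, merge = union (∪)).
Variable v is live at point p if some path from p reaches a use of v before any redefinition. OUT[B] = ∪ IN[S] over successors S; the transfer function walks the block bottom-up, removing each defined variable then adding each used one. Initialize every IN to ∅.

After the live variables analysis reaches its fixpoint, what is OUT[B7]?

Fixpoint table:
  B0:   IN={c, e}   OUT={d, e}
  B1:   IN={d, e}   OUT={b, c, d, e}
  B2:   IN={b, c, d, e}   OUT={c, e}
  B3:   IN={c, e}   OUT={a, c, e, f}
  B4:   IN={a, c, e, f}   OUT={a, b, c, d}
  B5:   IN={a, b, c, d}   OUT={b, d}
  B6:   IN={b, d}   OUT={d}
  B7:   IN={d}   OUT={d}
  B8:   IN={d}   OUT={b, c}
  B9:   IN={b, c}   OUT={}

Merge at B7: OUT[B7] = IN[B8] = {d}

Answer: {d}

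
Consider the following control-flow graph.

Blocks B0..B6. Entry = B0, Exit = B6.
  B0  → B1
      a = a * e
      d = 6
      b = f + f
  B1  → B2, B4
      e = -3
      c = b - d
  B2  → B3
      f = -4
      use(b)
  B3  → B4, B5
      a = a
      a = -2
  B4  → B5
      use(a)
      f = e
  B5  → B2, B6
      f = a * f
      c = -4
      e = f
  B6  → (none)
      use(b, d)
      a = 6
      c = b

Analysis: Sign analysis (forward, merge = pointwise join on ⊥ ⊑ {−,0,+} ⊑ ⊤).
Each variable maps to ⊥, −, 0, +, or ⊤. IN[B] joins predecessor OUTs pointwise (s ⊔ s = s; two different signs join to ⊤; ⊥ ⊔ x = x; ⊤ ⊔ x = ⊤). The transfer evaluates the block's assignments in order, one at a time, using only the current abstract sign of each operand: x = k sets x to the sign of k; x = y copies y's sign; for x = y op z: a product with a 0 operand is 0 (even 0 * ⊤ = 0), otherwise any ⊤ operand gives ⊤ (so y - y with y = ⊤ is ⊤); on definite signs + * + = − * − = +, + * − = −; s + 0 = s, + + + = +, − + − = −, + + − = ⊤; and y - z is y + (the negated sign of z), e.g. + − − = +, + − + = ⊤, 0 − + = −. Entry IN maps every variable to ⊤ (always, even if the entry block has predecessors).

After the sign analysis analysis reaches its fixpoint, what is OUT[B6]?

Answer: {a: +, b: ⊤, c: ⊤, d: +, e: ⊤, f: ⊤}

Derivation:
Fixpoint table:
  B0:   IN=(all ⊤)   OUT={d:+; rest ⊤}
  B1:   IN={d:+; rest ⊤}   OUT={d:+, e:-; rest ⊤}
  B2:   IN={d:+; rest ⊤}   OUT={d:+, f:-; rest ⊤}
  B3:   IN={d:+, f:-; rest ⊤}   OUT={a:-, d:+, f:-; rest ⊤}
  B4:   IN={d:+; rest ⊤}   OUT={d:+; rest ⊤}
  B5:   IN={d:+; rest ⊤}   OUT={c:-, d:+; rest ⊤}
  B6:   IN={c:-, d:+; rest ⊤}   OUT={a:+, d:+; rest ⊤}

Merge at B6: IN[B6] = OUT[B5] = {a: ⊤, b: ⊤, c: -, d: +, e: ⊤, f: ⊤}
Applying B6's transfer function to that IN value gives OUT[B6] (row B6 above).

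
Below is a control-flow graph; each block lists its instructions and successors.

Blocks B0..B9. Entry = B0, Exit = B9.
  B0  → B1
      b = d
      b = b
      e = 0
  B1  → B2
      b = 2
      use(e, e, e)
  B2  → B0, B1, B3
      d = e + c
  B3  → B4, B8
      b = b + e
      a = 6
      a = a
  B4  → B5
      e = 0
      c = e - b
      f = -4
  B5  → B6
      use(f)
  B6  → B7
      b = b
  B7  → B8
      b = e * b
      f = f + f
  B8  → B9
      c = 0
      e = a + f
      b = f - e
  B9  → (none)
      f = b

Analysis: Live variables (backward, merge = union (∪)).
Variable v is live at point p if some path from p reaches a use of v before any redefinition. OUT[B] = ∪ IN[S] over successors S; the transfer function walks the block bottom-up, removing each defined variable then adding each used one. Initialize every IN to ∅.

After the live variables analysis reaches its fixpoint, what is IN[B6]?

Answer: {a, b, e, f}

Trace:
Per-block solution:
  B0: | IN={c, d, f} | OUT={c, e, f}
  B1: | IN={c, e, f} | OUT={b, c, e, f}
  B2: | IN={b, c, e, f} | OUT={b, c, d, e, f}
  B3: | IN={b, e, f} | OUT={a, b, f}
  B4: | IN={a, b} | OUT={a, b, e, f}
  B5: | IN={a, b, e, f} | OUT={a, b, e, f}
  B6: | IN={a, b, e, f} | OUT={a, b, e, f}
  B7: | IN={a, b, e, f} | OUT={a, f}
  B8: | IN={a, f} | OUT={b}
  B9: | IN={b} | OUT={}

Merge at B6: OUT[B6] = IN[B7] = {a, b, e, f}
Applying B6's transfer function to that OUT value gives IN[B6] (row B6 above).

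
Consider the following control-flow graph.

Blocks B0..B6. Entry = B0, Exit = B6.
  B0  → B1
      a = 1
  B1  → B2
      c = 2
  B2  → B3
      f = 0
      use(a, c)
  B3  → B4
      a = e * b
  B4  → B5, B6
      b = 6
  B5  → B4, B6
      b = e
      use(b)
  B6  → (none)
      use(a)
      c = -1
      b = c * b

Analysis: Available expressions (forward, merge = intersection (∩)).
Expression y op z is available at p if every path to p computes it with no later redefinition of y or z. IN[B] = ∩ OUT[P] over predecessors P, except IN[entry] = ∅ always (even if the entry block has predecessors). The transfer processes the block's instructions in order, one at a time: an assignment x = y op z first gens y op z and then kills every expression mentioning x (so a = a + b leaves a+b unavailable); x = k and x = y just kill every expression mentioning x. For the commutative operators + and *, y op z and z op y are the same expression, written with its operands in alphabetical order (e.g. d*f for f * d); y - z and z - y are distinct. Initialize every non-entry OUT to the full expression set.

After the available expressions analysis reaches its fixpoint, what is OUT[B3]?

Converged values:
  B0:  IN={}  OUT={}
  B1:  IN={}  OUT={}
  B2:  IN={}  OUT={}
  B3:  IN={}  OUT={b*e}
  B4:  IN={}  OUT={}
  B5:  IN={}  OUT={}
  B6:  IN={}  OUT={}

Merge at B3: IN[B3] = OUT[B2] = {}
Applying B3's transfer function to that IN value gives OUT[B3] (row B3 above).

Answer: {b*e}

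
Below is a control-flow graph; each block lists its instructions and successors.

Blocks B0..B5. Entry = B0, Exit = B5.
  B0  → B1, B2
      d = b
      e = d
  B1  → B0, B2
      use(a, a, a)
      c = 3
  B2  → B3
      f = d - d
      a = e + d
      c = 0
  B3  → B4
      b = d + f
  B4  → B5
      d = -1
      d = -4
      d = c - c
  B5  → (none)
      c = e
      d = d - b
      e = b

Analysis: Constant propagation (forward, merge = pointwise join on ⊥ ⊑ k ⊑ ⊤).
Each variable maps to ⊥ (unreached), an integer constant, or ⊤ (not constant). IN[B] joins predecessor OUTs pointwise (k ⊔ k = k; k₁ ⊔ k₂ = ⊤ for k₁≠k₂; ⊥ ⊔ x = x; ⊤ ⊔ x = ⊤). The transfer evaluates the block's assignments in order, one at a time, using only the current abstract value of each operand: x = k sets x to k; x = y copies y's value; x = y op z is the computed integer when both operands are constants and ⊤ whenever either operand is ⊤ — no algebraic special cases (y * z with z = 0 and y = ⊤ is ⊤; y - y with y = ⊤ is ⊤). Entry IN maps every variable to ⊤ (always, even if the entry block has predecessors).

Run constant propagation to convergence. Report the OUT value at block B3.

Converged values:
  B0:   IN=(all ⊤)   OUT=(all ⊤)
  B1:   IN=(all ⊤)   OUT={c:3; rest ⊤}
  B2:   IN=(all ⊤)   OUT={c:0; rest ⊤}
  B3:   IN={c:0; rest ⊤}   OUT={c:0; rest ⊤}
  B4:   IN={c:0; rest ⊤}   OUT={c:0, d:0; rest ⊤}
  B5:   IN={c:0, d:0; rest ⊤}   OUT=(all ⊤)

Merge at B3: IN[B3] = OUT[B2] = {a: ⊤, b: ⊤, c: 0, d: ⊤, e: ⊤, f: ⊤}
Applying B3's transfer function to that IN value gives OUT[B3] (row B3 above).

Answer: {a: ⊤, b: ⊤, c: 0, d: ⊤, e: ⊤, f: ⊤}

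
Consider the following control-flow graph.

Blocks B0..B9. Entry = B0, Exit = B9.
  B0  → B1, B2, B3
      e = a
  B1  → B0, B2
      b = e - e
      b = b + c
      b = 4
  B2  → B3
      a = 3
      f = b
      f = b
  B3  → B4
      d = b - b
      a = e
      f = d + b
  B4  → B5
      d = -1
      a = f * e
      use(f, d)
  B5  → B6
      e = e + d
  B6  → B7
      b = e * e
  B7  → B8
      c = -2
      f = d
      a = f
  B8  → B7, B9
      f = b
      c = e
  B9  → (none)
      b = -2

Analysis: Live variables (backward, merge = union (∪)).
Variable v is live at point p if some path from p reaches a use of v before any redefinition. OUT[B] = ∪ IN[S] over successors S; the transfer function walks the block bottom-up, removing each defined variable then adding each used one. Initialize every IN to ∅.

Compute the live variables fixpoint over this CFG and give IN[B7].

Per-block solution:
  B0:  IN={a, b, c}  OUT={a, b, c, e}
  B1:  IN={a, c, e}  OUT={a, b, c, e}
  B2:  IN={b, e}  OUT={b, e}
  B3:  IN={b, e}  OUT={e, f}
  B4:  IN={e, f}  OUT={d, e}
  B5:  IN={d, e}  OUT={d, e}
  B6:  IN={d, e}  OUT={b, d, e}
  B7:  IN={b, d, e}  OUT={b, d, e}
  B8:  IN={b, d, e}  OUT={b, d, e}
  B9:  IN={}  OUT={}

Merge at B7: OUT[B7] = IN[B8] = {b, d, e}
Applying B7's transfer function to that OUT value gives IN[B7] (row B7 above).

Answer: {b, d, e}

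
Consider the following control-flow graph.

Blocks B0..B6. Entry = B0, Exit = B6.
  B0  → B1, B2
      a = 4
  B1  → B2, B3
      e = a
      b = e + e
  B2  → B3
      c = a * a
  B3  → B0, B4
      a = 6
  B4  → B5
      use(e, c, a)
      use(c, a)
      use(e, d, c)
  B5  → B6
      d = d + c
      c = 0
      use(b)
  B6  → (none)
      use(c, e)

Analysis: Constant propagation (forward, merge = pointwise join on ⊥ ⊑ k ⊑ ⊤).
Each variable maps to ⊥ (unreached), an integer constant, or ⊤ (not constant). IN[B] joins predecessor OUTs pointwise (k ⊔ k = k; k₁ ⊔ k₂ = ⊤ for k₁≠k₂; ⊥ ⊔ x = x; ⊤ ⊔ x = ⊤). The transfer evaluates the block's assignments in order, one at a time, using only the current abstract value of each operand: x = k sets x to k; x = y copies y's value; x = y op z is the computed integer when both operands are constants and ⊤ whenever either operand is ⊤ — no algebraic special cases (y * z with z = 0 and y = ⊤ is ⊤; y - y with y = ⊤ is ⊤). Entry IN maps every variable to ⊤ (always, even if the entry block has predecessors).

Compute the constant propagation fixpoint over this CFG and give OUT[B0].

Per-block solution:
  B0: | IN=(all ⊤) | OUT={a:4; rest ⊤}
  B1: | IN={a:4; rest ⊤} | OUT={a:4, b:8, e:4; rest ⊤}
  B2: | IN={a:4; rest ⊤} | OUT={a:4, c:16; rest ⊤}
  B3: | IN={a:4; rest ⊤} | OUT={a:6; rest ⊤}
  B4: | IN={a:6; rest ⊤} | OUT={a:6; rest ⊤}
  B5: | IN={a:6; rest ⊤} | OUT={a:6, c:0; rest ⊤}
  B6: | IN={a:6, c:0; rest ⊤} | OUT={a:6, c:0; rest ⊤}

Merge at B0 (entry node, so the boundary value (all ⊤) is joined with the incoming edge(s)): IN[B0] = (all ⊤) ⊔ OUT[B3] = {a: ⊤, b: ⊤, c: ⊤, d: ⊤, e: ⊤, f: ⊤}
Applying B0's transfer function to that IN value gives OUT[B0] (row B0 above).

Answer: {a: 4, b: ⊤, c: ⊤, d: ⊤, e: ⊤, f: ⊤}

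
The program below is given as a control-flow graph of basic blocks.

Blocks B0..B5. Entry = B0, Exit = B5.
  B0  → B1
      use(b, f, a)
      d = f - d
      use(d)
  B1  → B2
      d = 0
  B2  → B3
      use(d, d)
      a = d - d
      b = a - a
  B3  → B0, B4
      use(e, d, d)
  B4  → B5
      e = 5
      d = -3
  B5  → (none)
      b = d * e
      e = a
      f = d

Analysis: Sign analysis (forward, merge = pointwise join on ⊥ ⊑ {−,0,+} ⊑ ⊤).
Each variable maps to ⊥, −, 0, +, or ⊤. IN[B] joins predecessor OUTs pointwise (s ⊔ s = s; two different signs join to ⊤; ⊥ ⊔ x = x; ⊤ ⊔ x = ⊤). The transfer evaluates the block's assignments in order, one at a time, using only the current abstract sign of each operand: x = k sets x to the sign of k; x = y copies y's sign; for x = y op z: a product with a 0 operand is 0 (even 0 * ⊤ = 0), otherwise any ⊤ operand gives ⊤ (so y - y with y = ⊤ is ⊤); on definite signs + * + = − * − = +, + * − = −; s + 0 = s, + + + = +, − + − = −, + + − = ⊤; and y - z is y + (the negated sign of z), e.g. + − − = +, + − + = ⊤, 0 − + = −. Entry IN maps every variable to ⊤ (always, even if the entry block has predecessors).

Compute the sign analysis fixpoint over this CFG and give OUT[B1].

Converged values:
  B0: | IN=(all ⊤) | OUT=(all ⊤)
  B1: | IN=(all ⊤) | OUT={d:0; rest ⊤}
  B2: | IN={d:0; rest ⊤} | OUT={a:0, b:0, d:0; rest ⊤}
  B3: | IN={a:0, b:0, d:0; rest ⊤} | OUT={a:0, b:0, d:0; rest ⊤}
  B4: | IN={a:0, b:0, d:0; rest ⊤} | OUT={a:0, b:0, d:-, e:+; rest ⊤}
  B5: | IN={a:0, b:0, d:-, e:+; rest ⊤} | OUT={a:0, b:-, d:-, e:0, f:-; rest ⊤}

Merge at B1: IN[B1] = OUT[B0] = {a: ⊤, b: ⊤, c: ⊤, d: ⊤, e: ⊤, f: ⊤}
Applying B1's transfer function to that IN value gives OUT[B1] (row B1 above).

Answer: {a: ⊤, b: ⊤, c: ⊤, d: 0, e: ⊤, f: ⊤}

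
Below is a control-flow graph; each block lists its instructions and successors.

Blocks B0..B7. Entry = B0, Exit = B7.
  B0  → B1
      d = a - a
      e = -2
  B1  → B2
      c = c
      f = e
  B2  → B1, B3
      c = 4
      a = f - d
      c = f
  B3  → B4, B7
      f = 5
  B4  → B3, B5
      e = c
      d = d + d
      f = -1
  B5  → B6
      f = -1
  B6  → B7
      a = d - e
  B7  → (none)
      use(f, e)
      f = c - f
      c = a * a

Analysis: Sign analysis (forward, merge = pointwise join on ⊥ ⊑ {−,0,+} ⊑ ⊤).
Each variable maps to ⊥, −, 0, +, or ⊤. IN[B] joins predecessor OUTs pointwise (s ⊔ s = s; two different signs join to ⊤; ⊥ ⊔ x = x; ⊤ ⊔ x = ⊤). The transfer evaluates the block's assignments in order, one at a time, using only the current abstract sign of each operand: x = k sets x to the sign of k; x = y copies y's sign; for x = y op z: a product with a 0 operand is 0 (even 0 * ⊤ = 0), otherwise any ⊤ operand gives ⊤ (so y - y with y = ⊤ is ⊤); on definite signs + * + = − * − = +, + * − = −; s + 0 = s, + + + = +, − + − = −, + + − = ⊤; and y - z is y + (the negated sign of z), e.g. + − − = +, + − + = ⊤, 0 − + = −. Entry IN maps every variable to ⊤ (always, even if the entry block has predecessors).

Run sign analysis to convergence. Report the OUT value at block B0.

Answer: {a: ⊤, b: ⊤, c: ⊤, d: ⊤, e: -, f: ⊤}

Trace:
Fixpoint table:
  B0:   IN=(all ⊤)   OUT={e:-; rest ⊤}
  B1:   IN={e:-; rest ⊤}   OUT={e:-, f:-; rest ⊤}
  B2:   IN={e:-, f:-; rest ⊤}   OUT={c:-, e:-, f:-; rest ⊤}
  B3:   IN={c:-, e:-, f:-; rest ⊤}   OUT={c:-, e:-, f:+; rest ⊤}
  B4:   IN={c:-, e:-, f:+; rest ⊤}   OUT={c:-, e:-, f:-; rest ⊤}
  B5:   IN={c:-, e:-, f:-; rest ⊤}   OUT={c:-, e:-, f:-; rest ⊤}
  B6:   IN={c:-, e:-, f:-; rest ⊤}   OUT={c:-, e:-, f:-; rest ⊤}
  B7:   IN={c:-, e:-; rest ⊤}   OUT={e:-; rest ⊤}

B0 is the boundary node: IN[B0] = {a: ⊤, b: ⊤, c: ⊤, d: ⊤, e: ⊤, f: ⊤}
Applying B0's transfer function to that IN value gives OUT[B0] (row B0 above).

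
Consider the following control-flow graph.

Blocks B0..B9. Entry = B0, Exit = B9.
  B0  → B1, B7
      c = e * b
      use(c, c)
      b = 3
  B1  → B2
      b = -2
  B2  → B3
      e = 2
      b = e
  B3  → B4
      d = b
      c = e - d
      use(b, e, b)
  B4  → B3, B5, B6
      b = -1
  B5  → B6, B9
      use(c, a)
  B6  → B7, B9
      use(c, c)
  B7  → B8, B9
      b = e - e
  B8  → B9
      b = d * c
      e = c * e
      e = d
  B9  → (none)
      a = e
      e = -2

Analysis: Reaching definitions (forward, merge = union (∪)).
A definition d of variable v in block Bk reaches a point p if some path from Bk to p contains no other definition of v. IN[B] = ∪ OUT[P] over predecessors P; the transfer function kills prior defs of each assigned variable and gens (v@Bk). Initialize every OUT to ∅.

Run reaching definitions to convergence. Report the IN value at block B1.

Answer: {b@B0, c@B0}

Working:
Fixpoint table:
  B0:  IN={}  OUT={b@B0, c@B0}
  B1:  IN={b@B0, c@B0}  OUT={b@B1, c@B0}
  B2:  IN={b@B1, c@B0}  OUT={b@B2, c@B0, e@B2}
  B3:  IN={b@B2, b@B4, c@B0, c@B3, d@B3, e@B2}  OUT={b@B2, b@B4, c@B3, d@B3, e@B2}
  B4:  IN={b@B2, b@B4, c@B3, d@B3, e@B2}  OUT={b@B4, c@B3, d@B3, e@B2}
  B5:  IN={b@B4, c@B3, d@B3, e@B2}  OUT={b@B4, c@B3, d@B3, e@B2}
  B6:  IN={b@B4, c@B3, d@B3, e@B2}  OUT={b@B4, c@B3, d@B3, e@B2}
  B7:  IN={b@B0, b@B4, c@B0, c@B3, d@B3, e@B2}  OUT={b@B7, c@B0, c@B3, d@B3, e@B2}
  B8:  IN={b@B7, c@B0, c@B3, d@B3, e@B2}  OUT={b@B8, c@B0, c@B3, d@B3, e@B8}
  B9:  IN={b@B4, b@B7, b@B8, c@B0, c@B3, d@B3, e@B2, e@B8}  OUT={a@B9, b@B4, b@B7, b@B8, c@B0, c@B3, d@B3, e@B9}

Merge at B1: IN[B1] = OUT[B0] = {b@B0, c@B0}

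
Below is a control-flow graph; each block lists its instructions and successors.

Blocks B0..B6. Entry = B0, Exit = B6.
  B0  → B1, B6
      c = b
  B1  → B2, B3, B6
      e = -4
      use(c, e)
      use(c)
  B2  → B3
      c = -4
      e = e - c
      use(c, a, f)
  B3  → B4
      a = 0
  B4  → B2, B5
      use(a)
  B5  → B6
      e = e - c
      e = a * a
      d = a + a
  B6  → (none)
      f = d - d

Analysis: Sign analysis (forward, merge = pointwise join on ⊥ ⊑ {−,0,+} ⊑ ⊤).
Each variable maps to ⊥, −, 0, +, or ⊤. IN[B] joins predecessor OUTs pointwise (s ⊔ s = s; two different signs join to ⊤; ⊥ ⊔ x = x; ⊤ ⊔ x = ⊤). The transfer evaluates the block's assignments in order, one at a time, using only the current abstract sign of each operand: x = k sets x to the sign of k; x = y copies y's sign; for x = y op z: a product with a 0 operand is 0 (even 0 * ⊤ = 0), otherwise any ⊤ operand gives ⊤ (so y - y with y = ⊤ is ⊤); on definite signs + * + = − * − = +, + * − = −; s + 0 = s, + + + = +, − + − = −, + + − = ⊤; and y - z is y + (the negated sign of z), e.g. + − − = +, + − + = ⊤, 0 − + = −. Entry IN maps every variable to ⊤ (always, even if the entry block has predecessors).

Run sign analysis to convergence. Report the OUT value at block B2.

Answer: {a: ⊤, b: ⊤, c: -, d: ⊤, e: ⊤, f: ⊤}

Derivation:
Converged values:
  B0:   IN=(all ⊤)   OUT=(all ⊤)
  B1:   IN=(all ⊤)   OUT={e:-; rest ⊤}
  B2:   IN=(all ⊤)   OUT={c:-; rest ⊤}
  B3:   IN=(all ⊤)   OUT={a:0; rest ⊤}
  B4:   IN={a:0; rest ⊤}   OUT={a:0; rest ⊤}
  B5:   IN={a:0; rest ⊤}   OUT={a:0, d:0, e:0; rest ⊤}
  B6:   IN=(all ⊤)   OUT=(all ⊤)

Merge at B2: IN[B2] = OUT[B1] ⊔ OUT[B4] = {a: ⊤, b: ⊤, c: ⊤, d: ⊤, e: ⊤, f: ⊤}
Applying B2's transfer function to that IN value gives OUT[B2] (row B2 above).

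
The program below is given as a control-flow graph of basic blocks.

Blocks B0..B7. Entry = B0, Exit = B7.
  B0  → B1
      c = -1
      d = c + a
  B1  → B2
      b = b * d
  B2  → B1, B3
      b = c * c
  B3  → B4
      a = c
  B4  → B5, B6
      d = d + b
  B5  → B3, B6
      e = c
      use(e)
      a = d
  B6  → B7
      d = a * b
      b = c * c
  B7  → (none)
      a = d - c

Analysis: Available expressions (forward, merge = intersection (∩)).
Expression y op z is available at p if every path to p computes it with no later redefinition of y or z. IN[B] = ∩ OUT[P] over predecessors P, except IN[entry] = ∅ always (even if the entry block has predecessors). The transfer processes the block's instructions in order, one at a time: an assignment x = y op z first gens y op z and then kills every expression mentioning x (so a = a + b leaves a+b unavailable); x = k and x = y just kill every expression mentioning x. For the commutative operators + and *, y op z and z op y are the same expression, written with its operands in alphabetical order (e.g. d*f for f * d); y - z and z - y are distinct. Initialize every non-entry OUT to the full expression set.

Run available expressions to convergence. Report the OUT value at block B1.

Fixpoint table:
  B0:  IN={}  OUT={a+c}
  B1:  IN={a+c}  OUT={a+c}
  B2:  IN={a+c}  OUT={a+c, c*c}
  B3:  IN={c*c}  OUT={c*c}
  B4:  IN={c*c}  OUT={c*c}
  B5:  IN={c*c}  OUT={c*c}
  B6:  IN={c*c}  OUT={c*c}
  B7:  IN={c*c}  OUT={c*c, d-c}

Merge at B1: IN[B1] = OUT[B0] ∩ OUT[B2] = {a+c}
Applying B1's transfer function to that IN value gives OUT[B1] (row B1 above).

Answer: {a+c}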